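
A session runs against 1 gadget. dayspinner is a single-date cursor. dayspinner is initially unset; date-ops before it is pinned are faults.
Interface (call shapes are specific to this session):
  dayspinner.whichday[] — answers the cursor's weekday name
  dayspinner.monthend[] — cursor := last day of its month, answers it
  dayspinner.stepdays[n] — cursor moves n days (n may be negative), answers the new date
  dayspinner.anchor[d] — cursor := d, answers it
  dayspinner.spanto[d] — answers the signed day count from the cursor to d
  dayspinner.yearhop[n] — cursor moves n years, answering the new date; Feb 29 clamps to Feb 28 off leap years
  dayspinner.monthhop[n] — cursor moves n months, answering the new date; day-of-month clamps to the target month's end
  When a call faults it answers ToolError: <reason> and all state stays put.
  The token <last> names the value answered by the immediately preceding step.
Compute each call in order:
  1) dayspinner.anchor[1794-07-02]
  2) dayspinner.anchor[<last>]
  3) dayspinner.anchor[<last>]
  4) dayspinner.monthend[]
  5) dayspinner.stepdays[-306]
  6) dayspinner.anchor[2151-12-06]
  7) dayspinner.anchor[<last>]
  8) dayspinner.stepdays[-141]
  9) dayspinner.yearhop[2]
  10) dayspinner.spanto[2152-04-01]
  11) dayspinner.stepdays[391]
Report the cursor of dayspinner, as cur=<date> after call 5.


Answer: cur=1793-09-28

Derivation:
~$ anchor d: 1794-07-02
  1794-07-02
~$ anchor d: <last>
  1794-07-02
~$ anchor d: <last>
  1794-07-02
~$ monthend
  1794-07-31
~$ stepdays n: -306
  1793-09-28
~$ anchor d: 2151-12-06
  2151-12-06
~$ anchor d: <last>
  2151-12-06
~$ stepdays n: -141
  2151-07-18
~$ yearhop n: 2
  2153-07-18
~$ spanto d: 2152-04-01
  -473
~$ stepdays n: 391
  2154-08-13


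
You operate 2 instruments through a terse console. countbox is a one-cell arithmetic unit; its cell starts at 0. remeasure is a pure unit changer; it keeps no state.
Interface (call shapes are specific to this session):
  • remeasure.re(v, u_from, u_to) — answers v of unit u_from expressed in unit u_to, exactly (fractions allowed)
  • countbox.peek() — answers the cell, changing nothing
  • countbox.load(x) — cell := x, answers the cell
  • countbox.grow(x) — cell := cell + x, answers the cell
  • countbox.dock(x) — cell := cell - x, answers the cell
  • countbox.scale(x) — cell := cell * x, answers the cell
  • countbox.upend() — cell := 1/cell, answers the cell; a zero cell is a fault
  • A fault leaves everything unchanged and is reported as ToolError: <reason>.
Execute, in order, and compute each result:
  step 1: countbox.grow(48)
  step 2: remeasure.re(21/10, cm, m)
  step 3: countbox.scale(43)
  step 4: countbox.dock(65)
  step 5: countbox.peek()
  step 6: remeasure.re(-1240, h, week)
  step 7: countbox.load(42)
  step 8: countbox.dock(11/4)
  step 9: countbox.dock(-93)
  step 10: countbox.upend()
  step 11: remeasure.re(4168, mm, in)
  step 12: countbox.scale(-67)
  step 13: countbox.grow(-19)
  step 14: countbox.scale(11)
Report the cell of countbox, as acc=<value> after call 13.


Answer: acc=-10319/529

Derivation:
// 1. countbox.grow(x→48) ~> 48
// 2. remeasure.re(v→21/10, u_from→cm, u_to→m) ~> 21/1000
// 3. countbox.scale(x→43) ~> 2064
// 4. countbox.dock(x→65) ~> 1999
// 5. countbox.peek() ~> 1999
// 6. remeasure.re(v→-1240, u_from→h, u_to→week) ~> -155/21
// 7. countbox.load(x→42) ~> 42
// 8. countbox.dock(x→11/4) ~> 157/4
// 9. countbox.dock(x→-93) ~> 529/4
// 10. countbox.upend() ~> 4/529
// 11. remeasure.re(v→4168, u_from→mm, u_to→in) ~> 20840/127
// 12. countbox.scale(x→-67) ~> -268/529
// 13. countbox.grow(x→-19) ~> -10319/529
// 14. countbox.scale(x→11) ~> -113509/529


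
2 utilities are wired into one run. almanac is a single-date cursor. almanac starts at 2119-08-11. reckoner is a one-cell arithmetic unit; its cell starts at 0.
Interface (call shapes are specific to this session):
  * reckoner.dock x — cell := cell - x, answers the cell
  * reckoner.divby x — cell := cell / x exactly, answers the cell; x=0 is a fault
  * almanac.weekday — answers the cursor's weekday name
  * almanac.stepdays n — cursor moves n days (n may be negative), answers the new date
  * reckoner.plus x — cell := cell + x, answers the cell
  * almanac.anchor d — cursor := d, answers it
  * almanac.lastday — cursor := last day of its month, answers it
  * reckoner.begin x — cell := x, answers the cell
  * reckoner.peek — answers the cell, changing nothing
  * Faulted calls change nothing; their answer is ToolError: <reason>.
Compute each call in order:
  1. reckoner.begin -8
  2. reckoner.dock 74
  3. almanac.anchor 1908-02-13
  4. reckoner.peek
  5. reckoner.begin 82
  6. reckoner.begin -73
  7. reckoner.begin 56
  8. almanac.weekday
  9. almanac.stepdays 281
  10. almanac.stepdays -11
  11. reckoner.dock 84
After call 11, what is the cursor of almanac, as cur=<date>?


Answer: cur=1908-11-09

Derivation:
==> begin(x='-8')
<== -8
==> dock(x='74')
<== -82
==> anchor(d='1908-02-13')
<== 1908-02-13
==> peek()
<== -82
==> begin(x='82')
<== 82
==> begin(x='-73')
<== -73
==> begin(x='56')
<== 56
==> weekday()
<== Thursday
==> stepdays(n='281')
<== 1908-11-20
==> stepdays(n='-11')
<== 1908-11-09
==> dock(x='84')
<== -28


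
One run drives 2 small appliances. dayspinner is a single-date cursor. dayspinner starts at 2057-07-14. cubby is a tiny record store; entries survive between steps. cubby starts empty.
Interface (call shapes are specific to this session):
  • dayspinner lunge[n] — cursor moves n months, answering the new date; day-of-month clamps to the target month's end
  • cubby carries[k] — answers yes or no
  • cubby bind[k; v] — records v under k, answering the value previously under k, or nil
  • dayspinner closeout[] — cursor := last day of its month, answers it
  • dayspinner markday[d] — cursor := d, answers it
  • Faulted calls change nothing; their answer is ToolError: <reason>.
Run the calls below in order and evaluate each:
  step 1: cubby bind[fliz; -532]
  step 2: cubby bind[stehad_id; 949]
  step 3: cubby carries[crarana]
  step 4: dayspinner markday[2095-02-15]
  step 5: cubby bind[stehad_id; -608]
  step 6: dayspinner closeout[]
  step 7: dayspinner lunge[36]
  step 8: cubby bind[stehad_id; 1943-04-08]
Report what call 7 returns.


Answer: 2098-02-28

Derivation:
CALL cubby bind[fliz; -532]
RET  nil
CALL cubby bind[stehad_id; 949]
RET  nil
CALL cubby carries[crarana]
RET  no
CALL dayspinner markday[2095-02-15]
RET  2095-02-15
CALL cubby bind[stehad_id; -608]
RET  949
CALL dayspinner closeout[]
RET  2095-02-28
CALL dayspinner lunge[36]
RET  2098-02-28
CALL cubby bind[stehad_id; 1943-04-08]
RET  -608


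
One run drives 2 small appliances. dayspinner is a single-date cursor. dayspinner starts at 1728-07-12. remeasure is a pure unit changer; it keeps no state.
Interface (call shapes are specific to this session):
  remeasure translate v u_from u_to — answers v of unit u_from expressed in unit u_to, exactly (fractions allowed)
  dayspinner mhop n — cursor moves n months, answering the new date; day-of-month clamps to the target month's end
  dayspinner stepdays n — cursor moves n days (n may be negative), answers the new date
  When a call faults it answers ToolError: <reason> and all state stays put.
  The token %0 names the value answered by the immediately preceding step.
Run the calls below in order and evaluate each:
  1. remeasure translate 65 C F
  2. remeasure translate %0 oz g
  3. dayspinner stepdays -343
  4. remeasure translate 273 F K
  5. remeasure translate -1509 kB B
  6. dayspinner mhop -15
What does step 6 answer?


Answer: 1726-05-04

Derivation:
[in] remeasure translate v→65 u_from→C u_to→F
  149
[in] remeasure translate v→%0 u_from→oz u_to→g
  6758526313/1600000
[in] dayspinner stepdays n→-343
  1727-08-04
[in] remeasure translate v→273 u_from→F u_to→K
  73267/180
[in] remeasure translate v→-1509 u_from→kB u_to→B
  -1509000
[in] dayspinner mhop n→-15
  1726-05-04


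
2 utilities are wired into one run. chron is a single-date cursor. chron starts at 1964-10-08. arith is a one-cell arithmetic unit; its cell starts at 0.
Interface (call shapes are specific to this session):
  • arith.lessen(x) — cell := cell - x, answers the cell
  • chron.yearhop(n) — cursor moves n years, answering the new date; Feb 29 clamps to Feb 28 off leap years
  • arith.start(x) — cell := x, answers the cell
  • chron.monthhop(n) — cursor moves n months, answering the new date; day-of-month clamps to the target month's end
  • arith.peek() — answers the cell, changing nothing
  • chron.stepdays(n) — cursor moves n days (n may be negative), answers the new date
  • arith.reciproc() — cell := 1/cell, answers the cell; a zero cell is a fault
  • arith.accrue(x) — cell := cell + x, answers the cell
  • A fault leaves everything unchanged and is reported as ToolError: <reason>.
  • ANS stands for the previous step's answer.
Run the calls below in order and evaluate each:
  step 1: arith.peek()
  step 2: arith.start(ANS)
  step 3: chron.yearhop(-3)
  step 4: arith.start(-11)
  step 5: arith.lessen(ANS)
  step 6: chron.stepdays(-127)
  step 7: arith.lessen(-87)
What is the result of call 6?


-> arith.peek()
<- 0
-> arith.start(x→ANS)
<- 0
-> chron.yearhop(n→-3)
<- 1961-10-08
-> arith.start(x→-11)
<- -11
-> arith.lessen(x→ANS)
<- 0
-> chron.stepdays(n→-127)
<- 1961-06-03
-> arith.lessen(x→-87)
<- 87

Answer: 1961-06-03


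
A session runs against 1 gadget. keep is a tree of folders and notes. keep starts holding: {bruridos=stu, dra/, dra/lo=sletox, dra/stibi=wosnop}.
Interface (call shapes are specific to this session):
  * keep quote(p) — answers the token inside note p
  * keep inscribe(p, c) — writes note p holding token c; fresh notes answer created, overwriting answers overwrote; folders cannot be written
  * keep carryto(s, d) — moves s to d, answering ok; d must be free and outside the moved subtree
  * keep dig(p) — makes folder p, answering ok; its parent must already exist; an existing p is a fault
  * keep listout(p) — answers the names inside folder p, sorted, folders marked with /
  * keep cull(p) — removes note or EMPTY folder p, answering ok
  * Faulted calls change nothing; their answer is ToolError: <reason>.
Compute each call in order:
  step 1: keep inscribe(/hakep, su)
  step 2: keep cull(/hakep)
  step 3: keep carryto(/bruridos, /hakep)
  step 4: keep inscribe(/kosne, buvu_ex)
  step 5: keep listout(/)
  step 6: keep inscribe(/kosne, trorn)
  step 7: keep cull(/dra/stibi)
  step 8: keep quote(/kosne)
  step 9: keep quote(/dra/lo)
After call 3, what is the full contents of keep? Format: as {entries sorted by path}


Step: keep inscribe[p: /hakep; c: su]
Result: created
Step: keep cull[p: /hakep]
Result: ok
Step: keep carryto[s: /bruridos; d: /hakep]
Result: ok
Step: keep inscribe[p: /kosne; c: buvu_ex]
Result: created
Step: keep listout[p: /]
Result: [dra/, hakep, kosne]
Step: keep inscribe[p: /kosne; c: trorn]
Result: overwrote
Step: keep cull[p: /dra/stibi]
Result: ok
Step: keep quote[p: /kosne]
Result: trorn
Step: keep quote[p: /dra/lo]
Result: sletox

Answer: {dra/, dra/lo=sletox, dra/stibi=wosnop, hakep=stu}


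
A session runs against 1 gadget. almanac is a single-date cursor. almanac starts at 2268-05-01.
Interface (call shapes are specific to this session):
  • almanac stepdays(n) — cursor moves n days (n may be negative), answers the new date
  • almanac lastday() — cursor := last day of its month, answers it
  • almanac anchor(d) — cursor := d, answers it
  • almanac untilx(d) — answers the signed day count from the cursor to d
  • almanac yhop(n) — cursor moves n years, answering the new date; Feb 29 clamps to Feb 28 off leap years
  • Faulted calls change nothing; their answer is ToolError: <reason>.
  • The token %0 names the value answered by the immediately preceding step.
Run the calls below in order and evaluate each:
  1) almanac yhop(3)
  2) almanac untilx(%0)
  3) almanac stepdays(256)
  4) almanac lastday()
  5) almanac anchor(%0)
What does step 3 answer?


Answer: 2272-01-12

Derivation:
→ almanac yhop(n=3)
← 2271-05-01
→ almanac untilx(d=%0)
← 0
→ almanac stepdays(n=256)
← 2272-01-12
→ almanac lastday()
← 2272-01-31
→ almanac anchor(d=%0)
← 2272-01-31


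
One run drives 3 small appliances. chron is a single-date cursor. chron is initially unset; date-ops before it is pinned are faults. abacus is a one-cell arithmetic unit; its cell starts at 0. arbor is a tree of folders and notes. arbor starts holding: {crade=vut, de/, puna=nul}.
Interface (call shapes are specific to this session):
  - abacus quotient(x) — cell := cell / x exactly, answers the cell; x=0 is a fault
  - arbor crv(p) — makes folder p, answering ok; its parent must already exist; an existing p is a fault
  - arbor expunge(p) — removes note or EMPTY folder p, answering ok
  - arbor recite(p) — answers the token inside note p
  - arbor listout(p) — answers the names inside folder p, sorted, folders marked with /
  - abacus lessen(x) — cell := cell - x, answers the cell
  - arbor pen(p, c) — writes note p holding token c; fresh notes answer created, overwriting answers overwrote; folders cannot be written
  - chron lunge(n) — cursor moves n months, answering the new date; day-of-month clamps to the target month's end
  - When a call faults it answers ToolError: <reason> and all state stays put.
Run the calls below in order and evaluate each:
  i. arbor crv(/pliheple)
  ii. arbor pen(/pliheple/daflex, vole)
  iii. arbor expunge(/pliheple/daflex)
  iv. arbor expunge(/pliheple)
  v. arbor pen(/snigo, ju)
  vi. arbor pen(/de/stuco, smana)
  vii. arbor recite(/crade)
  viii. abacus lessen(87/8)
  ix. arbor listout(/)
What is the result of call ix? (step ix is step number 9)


-- 1. arbor crv(p→/pliheple) : ok
-- 2. arbor pen(p→/pliheple/daflex, c→vole) : created
-- 3. arbor expunge(p→/pliheple/daflex) : ok
-- 4. arbor expunge(p→/pliheple) : ok
-- 5. arbor pen(p→/snigo, c→ju) : created
-- 6. arbor pen(p→/de/stuco, c→smana) : created
-- 7. arbor recite(p→/crade) : vut
-- 8. abacus lessen(x→87/8) : -87/8
-- 9. arbor listout(p→/) : [crade, de/, puna, snigo]

Answer: [crade, de/, puna, snigo]


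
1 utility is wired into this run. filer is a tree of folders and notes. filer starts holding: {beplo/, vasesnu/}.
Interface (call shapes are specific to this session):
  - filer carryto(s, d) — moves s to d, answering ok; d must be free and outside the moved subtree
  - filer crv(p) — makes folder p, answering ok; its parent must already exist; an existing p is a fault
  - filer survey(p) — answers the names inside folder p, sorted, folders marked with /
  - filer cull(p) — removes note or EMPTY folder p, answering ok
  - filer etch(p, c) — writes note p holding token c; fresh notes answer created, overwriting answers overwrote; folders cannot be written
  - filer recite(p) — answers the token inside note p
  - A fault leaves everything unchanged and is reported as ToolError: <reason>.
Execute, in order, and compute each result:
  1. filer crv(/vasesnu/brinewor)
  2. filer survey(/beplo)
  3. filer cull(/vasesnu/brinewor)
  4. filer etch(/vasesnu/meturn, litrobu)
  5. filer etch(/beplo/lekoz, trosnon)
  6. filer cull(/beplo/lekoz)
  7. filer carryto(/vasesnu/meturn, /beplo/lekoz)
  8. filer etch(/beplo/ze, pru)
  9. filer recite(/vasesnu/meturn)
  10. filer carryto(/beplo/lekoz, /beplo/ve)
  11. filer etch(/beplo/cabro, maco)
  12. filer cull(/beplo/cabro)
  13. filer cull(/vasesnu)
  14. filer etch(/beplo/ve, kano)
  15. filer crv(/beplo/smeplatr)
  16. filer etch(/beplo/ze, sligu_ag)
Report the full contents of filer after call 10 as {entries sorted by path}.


Answer: {beplo/, beplo/ve=litrobu, beplo/ze=pru, vasesnu/}

Derivation:
% filer crv p→/vasesnu/brinewor
:: ok
% filer survey p→/beplo
:: []
% filer cull p→/vasesnu/brinewor
:: ok
% filer etch p→/vasesnu/meturn c→litrobu
:: created
% filer etch p→/beplo/lekoz c→trosnon
:: created
% filer cull p→/beplo/lekoz
:: ok
% filer carryto s→/vasesnu/meturn d→/beplo/lekoz
:: ok
% filer etch p→/beplo/ze c→pru
:: created
% filer recite p→/vasesnu/meturn
:: ToolError: not found
% filer carryto s→/beplo/lekoz d→/beplo/ve
:: ok
% filer etch p→/beplo/cabro c→maco
:: created
% filer cull p→/beplo/cabro
:: ok
% filer cull p→/vasesnu
:: ok
% filer etch p→/beplo/ve c→kano
:: overwrote
% filer crv p→/beplo/smeplatr
:: ok
% filer etch p→/beplo/ze c→sligu_ag
:: overwrote


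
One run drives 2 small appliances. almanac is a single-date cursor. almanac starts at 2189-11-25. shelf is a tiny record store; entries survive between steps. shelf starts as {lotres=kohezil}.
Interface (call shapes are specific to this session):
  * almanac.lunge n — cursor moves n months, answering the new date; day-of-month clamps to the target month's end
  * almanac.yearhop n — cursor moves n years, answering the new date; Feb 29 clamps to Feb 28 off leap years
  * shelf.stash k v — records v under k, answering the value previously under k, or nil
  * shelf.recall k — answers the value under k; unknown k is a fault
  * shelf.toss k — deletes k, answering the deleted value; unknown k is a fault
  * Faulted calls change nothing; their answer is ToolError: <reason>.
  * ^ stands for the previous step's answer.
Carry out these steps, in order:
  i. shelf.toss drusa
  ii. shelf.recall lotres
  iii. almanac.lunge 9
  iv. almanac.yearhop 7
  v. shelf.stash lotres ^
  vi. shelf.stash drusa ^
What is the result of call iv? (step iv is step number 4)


% shelf.toss k: drusa
:: ToolError: no such key drusa
% shelf.recall k: lotres
:: kohezil
% almanac.lunge n: 9
:: 2190-08-25
% almanac.yearhop n: 7
:: 2197-08-25
% shelf.stash k: lotres v: ^
:: kohezil
% shelf.stash k: drusa v: ^
:: nil

Answer: 2197-08-25


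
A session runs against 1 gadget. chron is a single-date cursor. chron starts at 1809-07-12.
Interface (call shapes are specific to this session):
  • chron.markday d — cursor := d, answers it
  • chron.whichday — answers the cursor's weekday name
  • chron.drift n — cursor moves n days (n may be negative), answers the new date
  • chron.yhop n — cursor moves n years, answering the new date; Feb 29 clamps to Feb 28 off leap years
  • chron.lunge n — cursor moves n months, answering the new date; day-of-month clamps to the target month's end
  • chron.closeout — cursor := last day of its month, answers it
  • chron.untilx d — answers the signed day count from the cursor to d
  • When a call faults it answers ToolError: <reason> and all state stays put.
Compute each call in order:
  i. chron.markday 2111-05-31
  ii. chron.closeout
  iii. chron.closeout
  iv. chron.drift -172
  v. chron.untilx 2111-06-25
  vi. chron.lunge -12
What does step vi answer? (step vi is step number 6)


Answer: 2109-12-10

Derivation:
CALL chron.markday[d='2111-05-31']
RET  2111-05-31
CALL chron.closeout[]
RET  2111-05-31
CALL chron.closeout[]
RET  2111-05-31
CALL chron.drift[n='-172']
RET  2110-12-10
CALL chron.untilx[d='2111-06-25']
RET  197
CALL chron.lunge[n='-12']
RET  2109-12-10


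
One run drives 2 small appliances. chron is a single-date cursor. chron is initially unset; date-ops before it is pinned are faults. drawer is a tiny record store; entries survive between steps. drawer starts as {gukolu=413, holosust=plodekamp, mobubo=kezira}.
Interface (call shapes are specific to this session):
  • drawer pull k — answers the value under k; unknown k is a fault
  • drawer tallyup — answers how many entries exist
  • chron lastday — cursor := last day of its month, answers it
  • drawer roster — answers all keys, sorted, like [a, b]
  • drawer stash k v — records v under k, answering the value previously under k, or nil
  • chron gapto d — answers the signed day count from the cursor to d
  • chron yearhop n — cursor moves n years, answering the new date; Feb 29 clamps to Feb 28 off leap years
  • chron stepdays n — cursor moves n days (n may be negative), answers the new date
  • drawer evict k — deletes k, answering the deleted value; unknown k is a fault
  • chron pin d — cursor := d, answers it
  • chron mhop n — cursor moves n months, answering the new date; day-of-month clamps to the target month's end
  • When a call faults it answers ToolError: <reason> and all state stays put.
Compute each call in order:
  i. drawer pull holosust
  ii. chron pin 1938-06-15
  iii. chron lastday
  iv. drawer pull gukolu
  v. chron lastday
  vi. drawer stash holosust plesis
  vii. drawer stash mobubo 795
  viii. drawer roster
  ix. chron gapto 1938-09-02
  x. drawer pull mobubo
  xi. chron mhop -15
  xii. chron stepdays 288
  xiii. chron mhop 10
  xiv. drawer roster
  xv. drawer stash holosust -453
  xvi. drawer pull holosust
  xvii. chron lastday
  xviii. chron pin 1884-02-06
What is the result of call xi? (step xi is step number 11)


Invoking drawer pull passing k=holosust, yielding plodekamp.
I call chron pin passing d=1938-06-15, — result: 1938-06-15.
I use chron lastday, which returns 1938-06-30.
I call drawer pull passing k=gukolu, giving 413.
Calling chron lastday, and get 1938-06-30.
Then drawer stash passing k=holosust, v=plesis, and get plodekamp.
I call drawer stash passing k=mobubo, v=795, which returns kezira.
I invoke drawer roster(): [gukolu, holosust, mobubo].
I use chron gapto passing d=1938-09-02, → 64.
Then drawer pull passing k=mobubo, and get 795.
I invoke chron mhop passing n=-15, → 1937-03-30.
I run chron stepdays passing n=288, giving 1938-01-12.
Then chron mhop passing n=10, and see 1938-11-12.
I run drawer roster, → [gukolu, holosust, mobubo].
I run drawer stash passing k=holosust, v=-453, — result: plesis.
Then drawer pull passing k=holosust, and see -453.
Invoking chron lastday(), yielding 1938-11-30.
Next I call chron pin passing d=1884-02-06, and get 1884-02-06.

Answer: 1937-03-30


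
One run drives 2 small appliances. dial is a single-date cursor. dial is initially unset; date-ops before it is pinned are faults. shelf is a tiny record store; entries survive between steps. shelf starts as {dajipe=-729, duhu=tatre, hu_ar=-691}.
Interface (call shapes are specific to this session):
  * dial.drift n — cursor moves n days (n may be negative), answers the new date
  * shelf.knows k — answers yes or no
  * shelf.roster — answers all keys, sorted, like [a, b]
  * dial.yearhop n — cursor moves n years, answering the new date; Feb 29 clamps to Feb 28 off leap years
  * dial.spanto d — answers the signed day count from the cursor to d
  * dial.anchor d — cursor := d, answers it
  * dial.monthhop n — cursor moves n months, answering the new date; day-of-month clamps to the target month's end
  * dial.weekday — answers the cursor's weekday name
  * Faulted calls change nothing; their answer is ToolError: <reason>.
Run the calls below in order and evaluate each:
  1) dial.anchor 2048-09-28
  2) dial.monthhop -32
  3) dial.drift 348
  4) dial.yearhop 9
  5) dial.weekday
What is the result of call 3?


I use anchor passing d: 2048-09-28, and observe 2048-09-28.
Using monthhop passing n: -32: 2046-01-28.
Invoking drift passing n: 348, → 2047-01-11.
I run yearhop passing n: 9, giving 2056-01-11.
I invoke weekday, and observe Tuesday.

Answer: 2047-01-11


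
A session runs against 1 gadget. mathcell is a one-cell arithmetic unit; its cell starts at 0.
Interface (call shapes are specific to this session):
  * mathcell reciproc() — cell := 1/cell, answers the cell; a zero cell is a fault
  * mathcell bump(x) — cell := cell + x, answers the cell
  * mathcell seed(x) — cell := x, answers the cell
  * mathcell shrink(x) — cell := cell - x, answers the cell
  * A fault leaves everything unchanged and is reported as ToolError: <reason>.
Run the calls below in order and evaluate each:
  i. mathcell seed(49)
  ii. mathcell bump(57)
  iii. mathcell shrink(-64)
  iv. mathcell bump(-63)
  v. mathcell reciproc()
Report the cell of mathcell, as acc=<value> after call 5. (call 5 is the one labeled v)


Next I call mathcell seed on x='49', yielding 49.
I invoke mathcell bump on x='57', yielding 106.
I run mathcell shrink on x='-64', and see 170.
I call mathcell bump on x='-63': 107.
I run mathcell reciproc: 1/107.

Answer: acc=1/107


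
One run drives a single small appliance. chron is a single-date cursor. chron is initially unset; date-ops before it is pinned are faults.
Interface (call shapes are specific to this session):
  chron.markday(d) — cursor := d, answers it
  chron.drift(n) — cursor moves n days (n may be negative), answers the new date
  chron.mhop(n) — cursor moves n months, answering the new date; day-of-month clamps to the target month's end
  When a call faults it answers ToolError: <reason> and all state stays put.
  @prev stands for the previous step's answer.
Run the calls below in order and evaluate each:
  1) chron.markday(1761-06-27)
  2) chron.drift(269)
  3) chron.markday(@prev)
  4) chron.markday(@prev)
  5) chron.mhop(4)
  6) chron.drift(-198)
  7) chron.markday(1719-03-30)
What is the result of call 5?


Answer: 1762-07-23

Derivation:
Act: chron.markday[d=1761-06-27]
Obs: 1761-06-27
Act: chron.drift[n=269]
Obs: 1762-03-23
Act: chron.markday[d=@prev]
Obs: 1762-03-23
Act: chron.markday[d=@prev]
Obs: 1762-03-23
Act: chron.mhop[n=4]
Obs: 1762-07-23
Act: chron.drift[n=-198]
Obs: 1762-01-06
Act: chron.markday[d=1719-03-30]
Obs: 1719-03-30


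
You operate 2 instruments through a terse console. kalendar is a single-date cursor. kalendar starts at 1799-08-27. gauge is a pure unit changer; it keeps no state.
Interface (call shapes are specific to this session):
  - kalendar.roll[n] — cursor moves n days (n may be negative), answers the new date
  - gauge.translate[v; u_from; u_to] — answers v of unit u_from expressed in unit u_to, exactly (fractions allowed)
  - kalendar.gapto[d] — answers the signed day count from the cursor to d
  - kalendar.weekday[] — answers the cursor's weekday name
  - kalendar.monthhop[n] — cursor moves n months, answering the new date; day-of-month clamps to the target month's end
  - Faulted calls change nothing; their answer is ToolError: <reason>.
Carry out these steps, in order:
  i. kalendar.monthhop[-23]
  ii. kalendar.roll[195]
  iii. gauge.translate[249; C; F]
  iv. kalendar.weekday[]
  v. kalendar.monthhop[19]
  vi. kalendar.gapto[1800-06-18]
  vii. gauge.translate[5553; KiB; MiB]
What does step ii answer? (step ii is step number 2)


-- kalendar.monthhop(n→-23) => 1797-09-27
-- kalendar.roll(n→195) => 1798-04-10
-- gauge.translate(v→249, u_from→C, u_to→F) => 2401/5
-- kalendar.weekday() => Tuesday
-- kalendar.monthhop(n→19) => 1799-11-10
-- kalendar.gapto(d→1800-06-18) => 220
-- gauge.translate(v→5553, u_from→KiB, u_to→MiB) => 5553/1024

Answer: 1798-04-10


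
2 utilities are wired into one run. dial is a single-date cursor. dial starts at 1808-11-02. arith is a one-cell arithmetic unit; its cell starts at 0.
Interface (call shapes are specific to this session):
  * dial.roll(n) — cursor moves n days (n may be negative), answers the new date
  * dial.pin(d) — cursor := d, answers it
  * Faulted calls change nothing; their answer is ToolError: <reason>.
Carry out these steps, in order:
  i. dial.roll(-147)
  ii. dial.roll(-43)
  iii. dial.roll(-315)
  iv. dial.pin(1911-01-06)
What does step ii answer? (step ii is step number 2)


Answer: 1808-04-26

Derivation:
Calling dial.roll on n='-147', and get 1808-06-08.
Now I run dial.roll on n='-43': 1808-04-26.
I invoke dial.roll on n='-315', — result: 1807-06-16.
Now I run dial.pin on d='1911-01-06', and get 1911-01-06.


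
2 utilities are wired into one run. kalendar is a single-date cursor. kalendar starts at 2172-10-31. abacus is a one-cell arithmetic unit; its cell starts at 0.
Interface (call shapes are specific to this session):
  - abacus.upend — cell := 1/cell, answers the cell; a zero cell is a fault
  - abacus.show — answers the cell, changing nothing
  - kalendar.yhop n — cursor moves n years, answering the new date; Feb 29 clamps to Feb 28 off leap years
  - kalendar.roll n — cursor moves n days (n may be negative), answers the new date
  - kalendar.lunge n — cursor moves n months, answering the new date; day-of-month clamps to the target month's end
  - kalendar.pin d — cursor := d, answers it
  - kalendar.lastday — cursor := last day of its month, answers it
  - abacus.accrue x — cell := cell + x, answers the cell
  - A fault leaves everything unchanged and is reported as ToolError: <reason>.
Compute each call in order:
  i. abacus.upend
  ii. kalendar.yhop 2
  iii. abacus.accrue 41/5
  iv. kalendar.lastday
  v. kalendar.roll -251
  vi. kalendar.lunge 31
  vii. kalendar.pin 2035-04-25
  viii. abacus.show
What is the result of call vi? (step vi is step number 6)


Answer: 2176-09-22

Derivation:
>>> abacus.upend
[out] ToolError: reciprocal of zero
>>> kalendar.yhop n: 2
[out] 2174-10-31
>>> abacus.accrue x: 41/5
[out] 41/5
>>> kalendar.lastday
[out] 2174-10-31
>>> kalendar.roll n: -251
[out] 2174-02-22
>>> kalendar.lunge n: 31
[out] 2176-09-22
>>> kalendar.pin d: 2035-04-25
[out] 2035-04-25
>>> abacus.show
[out] 41/5


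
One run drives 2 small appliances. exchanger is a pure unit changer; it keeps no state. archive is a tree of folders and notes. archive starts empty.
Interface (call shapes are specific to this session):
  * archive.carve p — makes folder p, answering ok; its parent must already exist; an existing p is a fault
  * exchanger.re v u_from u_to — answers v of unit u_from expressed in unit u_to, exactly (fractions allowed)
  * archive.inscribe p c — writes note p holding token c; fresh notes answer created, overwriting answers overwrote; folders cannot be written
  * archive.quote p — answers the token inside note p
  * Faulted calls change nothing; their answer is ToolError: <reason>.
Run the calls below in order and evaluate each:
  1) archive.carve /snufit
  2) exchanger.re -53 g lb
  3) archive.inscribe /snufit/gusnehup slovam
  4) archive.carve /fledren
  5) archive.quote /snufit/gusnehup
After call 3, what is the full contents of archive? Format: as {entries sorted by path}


Answer: {snufit/, snufit/gusnehup=slovam}

Derivation:
[in] archive.carve p→/snufit
  ok
[in] exchanger.re v→-53 u_from→g u_to→lb
  -5300000/45359237
[in] archive.inscribe p→/snufit/gusnehup c→slovam
  created
[in] archive.carve p→/fledren
  ok
[in] archive.quote p→/snufit/gusnehup
  slovam


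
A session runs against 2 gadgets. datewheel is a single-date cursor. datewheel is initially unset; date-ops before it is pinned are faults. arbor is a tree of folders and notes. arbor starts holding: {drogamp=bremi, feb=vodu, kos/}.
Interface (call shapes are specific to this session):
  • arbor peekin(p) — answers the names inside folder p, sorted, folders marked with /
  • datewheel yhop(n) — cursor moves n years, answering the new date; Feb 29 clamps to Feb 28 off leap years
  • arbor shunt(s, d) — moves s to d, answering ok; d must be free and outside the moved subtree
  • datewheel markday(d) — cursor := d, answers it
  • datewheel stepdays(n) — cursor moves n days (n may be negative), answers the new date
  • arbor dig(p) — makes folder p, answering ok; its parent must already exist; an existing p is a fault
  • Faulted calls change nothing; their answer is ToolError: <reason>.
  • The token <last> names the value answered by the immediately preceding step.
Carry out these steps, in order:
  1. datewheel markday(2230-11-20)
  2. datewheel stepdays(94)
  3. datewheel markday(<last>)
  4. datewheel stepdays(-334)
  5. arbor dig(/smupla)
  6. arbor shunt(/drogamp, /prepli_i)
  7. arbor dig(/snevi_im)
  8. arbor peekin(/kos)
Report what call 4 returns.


Answer: 2230-03-25

Derivation:
! datewheel markday(d=2230-11-20) ~> 2230-11-20
! datewheel stepdays(n=94) ~> 2231-02-22
! datewheel markday(d=<last>) ~> 2231-02-22
! datewheel stepdays(n=-334) ~> 2230-03-25
! arbor dig(p=/smupla) ~> ok
! arbor shunt(s=/drogamp, d=/prepli_i) ~> ok
! arbor dig(p=/snevi_im) ~> ok
! arbor peekin(p=/kos) ~> []


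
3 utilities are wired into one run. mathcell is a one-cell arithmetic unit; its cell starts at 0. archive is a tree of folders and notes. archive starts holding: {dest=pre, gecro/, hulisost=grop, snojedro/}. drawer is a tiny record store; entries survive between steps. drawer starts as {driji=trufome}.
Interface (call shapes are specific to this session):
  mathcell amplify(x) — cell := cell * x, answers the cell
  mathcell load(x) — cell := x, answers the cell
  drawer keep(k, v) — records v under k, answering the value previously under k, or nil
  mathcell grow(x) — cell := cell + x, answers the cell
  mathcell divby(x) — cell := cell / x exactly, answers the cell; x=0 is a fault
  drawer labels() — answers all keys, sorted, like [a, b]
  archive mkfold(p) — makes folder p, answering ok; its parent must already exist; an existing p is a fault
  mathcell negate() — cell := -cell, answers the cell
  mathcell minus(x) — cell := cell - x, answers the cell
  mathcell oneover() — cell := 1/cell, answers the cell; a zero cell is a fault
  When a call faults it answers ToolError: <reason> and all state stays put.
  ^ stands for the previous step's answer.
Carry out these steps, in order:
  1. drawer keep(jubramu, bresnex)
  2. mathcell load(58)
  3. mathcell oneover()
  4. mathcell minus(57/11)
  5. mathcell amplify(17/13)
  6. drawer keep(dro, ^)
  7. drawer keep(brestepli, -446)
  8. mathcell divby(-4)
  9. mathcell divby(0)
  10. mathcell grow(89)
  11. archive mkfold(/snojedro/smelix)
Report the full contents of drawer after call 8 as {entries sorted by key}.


Answer: {brestepli=-446, driji=trufome, dro=-56015/8294, jubramu=bresnex}

Derivation:
Now I run drawer keep on jubramu, bresnex, and get nil.
Invoking mathcell load on 58, → 58.
I invoke mathcell oneover, which returns 1/58.
I run mathcell minus on 57/11, — result: -3295/638.
I call mathcell amplify on 17/13, and see -56015/8294.
Then drawer keep on dro, ^, and see nil.
Now I run drawer keep on brestepli, -446, which returns nil.
Calling mathcell divby on -4, yielding 56015/33176.
Next I call mathcell divby on 0, yielding ToolError: division by zero.
Then mathcell grow on 89, and see 3008679/33176.
I invoke archive mkfold on /snojedro/smelix, → ok.


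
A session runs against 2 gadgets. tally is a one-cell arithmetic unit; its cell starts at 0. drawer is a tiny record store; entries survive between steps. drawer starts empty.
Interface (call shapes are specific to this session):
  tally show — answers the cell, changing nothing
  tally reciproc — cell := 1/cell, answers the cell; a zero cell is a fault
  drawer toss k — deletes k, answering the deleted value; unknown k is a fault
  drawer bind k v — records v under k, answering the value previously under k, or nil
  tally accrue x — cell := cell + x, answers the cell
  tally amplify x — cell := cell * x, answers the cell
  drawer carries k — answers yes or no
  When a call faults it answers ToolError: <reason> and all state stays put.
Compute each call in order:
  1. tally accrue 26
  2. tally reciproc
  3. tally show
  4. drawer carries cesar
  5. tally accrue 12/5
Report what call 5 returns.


Using tally accrue with x→26, yielding 26.
Using tally reciproc: 1/26.
I call tally show(): 1/26.
I try drawer carries with k→cesar, and see no.
I run tally accrue with x→12/5, — result: 317/130.

Answer: 317/130


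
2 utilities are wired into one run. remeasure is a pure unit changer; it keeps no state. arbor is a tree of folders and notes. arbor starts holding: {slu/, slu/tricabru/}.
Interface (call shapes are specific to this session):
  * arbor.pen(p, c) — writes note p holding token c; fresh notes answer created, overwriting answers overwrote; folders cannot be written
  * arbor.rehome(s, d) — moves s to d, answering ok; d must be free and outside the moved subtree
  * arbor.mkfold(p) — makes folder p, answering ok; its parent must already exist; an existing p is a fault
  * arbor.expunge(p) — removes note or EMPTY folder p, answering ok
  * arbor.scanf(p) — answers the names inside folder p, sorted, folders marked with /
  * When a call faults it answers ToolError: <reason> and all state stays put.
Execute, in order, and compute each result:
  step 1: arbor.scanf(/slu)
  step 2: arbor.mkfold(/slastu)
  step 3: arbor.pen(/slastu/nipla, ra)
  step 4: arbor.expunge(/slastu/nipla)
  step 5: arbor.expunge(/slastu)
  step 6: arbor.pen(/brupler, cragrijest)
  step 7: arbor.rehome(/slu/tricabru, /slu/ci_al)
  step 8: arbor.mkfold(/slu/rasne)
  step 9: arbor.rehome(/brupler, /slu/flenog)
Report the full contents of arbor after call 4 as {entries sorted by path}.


>> scanf(p=/slu)
<< [tricabru/]
>> mkfold(p=/slastu)
<< ok
>> pen(p=/slastu/nipla, c=ra)
<< created
>> expunge(p=/slastu/nipla)
<< ok
>> expunge(p=/slastu)
<< ok
>> pen(p=/brupler, c=cragrijest)
<< created
>> rehome(s=/slu/tricabru, d=/slu/ci_al)
<< ok
>> mkfold(p=/slu/rasne)
<< ok
>> rehome(s=/brupler, d=/slu/flenog)
<< ok

Answer: {slastu/, slu/, slu/tricabru/}


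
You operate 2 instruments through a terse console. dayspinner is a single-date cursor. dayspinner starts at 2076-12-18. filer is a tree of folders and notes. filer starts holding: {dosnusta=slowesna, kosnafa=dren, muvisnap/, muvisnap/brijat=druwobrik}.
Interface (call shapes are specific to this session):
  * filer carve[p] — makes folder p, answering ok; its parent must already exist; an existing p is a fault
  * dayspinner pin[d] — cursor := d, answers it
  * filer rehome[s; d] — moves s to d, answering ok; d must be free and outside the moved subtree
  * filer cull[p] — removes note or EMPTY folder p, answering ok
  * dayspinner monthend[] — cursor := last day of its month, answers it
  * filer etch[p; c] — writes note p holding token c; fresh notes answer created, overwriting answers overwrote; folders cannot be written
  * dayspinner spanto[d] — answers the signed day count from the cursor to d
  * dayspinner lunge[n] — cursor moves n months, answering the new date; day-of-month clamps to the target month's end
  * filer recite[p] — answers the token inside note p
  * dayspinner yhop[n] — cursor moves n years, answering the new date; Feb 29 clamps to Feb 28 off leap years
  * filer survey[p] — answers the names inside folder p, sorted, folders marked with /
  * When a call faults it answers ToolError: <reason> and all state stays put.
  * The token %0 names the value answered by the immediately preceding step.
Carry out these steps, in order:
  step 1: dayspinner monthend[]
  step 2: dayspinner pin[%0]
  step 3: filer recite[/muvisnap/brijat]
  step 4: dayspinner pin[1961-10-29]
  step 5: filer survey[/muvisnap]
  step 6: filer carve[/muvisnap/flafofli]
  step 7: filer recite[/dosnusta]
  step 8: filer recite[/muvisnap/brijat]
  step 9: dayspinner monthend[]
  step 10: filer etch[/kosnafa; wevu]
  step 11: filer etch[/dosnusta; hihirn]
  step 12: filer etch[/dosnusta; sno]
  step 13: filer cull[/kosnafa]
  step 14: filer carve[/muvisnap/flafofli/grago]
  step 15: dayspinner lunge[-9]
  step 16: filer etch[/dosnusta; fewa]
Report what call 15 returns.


Answer: 1961-01-31

Derivation:
I invoke dayspinner monthend, yielding 2076-12-31.
I invoke dayspinner pin with d: %0, giving 2076-12-31.
I try filer recite with p: /muvisnap/brijat, and observe druwobrik.
Invoking dayspinner pin with d: 1961-10-29, yielding 1961-10-29.
Now I run filer survey with p: /muvisnap, giving [brijat].
Invoking filer carve with p: /muvisnap/flafofli, and get ok.
Using filer recite with p: /dosnusta, and see slowesna.
Then filer recite with p: /muvisnap/brijat, and get druwobrik.
Then dayspinner monthend, and see 1961-10-31.
I invoke filer etch with p: /kosnafa, c: wevu, — result: overwrote.
I call filer etch with p: /dosnusta, c: hihirn, yielding overwrote.
Using filer etch with p: /dosnusta, c: sno, → overwrote.
I invoke filer cull with p: /kosnafa: ok.
Invoking filer carve with p: /muvisnap/flafofli/grago, and observe ok.
I invoke dayspinner lunge with n: -9, → 1961-01-31.
Calling filer etch with p: /dosnusta, c: fewa, giving overwrote.
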